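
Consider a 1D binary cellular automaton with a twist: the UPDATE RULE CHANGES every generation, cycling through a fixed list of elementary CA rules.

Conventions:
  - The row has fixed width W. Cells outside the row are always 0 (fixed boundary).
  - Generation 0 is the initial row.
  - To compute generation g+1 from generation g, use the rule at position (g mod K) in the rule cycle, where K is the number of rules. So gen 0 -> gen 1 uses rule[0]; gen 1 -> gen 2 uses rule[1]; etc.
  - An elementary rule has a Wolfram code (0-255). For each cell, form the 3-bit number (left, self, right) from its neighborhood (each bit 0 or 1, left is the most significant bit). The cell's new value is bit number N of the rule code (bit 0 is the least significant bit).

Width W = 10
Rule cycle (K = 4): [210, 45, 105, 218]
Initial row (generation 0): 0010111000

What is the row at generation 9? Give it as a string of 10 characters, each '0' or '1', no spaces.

Gen 0: 0010111000
Gen 1 (rule 210): 0100011100
Gen 2 (rule 45): 0101010001
Gen 3 (rule 105): 0010100100
Gen 4 (rule 218): 0100011010
Gen 5 (rule 210): 1010101001
Gen 6 (rule 45): 1111111001
Gen 7 (rule 105): 1000001000
Gen 8 (rule 218): 0100010100
Gen 9 (rule 210): 1010100010

Answer: 1010100010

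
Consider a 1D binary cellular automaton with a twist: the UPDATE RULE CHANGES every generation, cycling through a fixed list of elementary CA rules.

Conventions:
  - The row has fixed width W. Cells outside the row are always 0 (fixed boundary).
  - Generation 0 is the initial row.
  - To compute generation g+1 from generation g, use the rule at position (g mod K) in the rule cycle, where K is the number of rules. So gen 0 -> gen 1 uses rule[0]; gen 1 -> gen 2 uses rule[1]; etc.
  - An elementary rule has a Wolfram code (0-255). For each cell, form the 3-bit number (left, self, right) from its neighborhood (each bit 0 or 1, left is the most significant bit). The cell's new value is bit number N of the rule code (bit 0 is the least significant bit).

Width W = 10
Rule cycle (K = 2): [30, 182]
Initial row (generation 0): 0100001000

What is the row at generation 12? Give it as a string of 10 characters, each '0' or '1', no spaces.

Gen 0: 0100001000
Gen 1 (rule 30): 1110011100
Gen 2 (rule 182): 0101101010
Gen 3 (rule 30): 1101001011
Gen 4 (rule 182): 0011111100
Gen 5 (rule 30): 0110000010
Gen 6 (rule 182): 1001000111
Gen 7 (rule 30): 1111101100
Gen 8 (rule 182): 0111010010
Gen 9 (rule 30): 1100011111
Gen 10 (rule 182): 0010101110
Gen 11 (rule 30): 0110101001
Gen 12 (rule 182): 1001111111

Answer: 1001111111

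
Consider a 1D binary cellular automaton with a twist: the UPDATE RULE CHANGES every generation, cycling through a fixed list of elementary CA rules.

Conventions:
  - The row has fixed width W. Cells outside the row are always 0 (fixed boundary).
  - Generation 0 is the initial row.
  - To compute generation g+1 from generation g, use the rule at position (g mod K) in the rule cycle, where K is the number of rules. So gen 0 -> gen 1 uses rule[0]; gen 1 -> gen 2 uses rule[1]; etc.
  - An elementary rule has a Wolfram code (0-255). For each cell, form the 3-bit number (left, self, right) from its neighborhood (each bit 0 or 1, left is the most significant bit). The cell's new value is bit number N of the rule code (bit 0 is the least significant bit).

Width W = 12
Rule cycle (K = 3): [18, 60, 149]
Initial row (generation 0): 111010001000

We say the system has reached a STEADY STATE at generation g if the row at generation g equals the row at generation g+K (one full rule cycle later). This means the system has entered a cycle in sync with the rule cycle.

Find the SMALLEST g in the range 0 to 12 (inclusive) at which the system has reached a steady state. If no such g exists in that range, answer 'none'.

Answer: 7

Derivation:
Gen 0: 111010001000
Gen 1 (rule 18): 000001010100
Gen 2 (rule 60): 000001111110
Gen 3 (rule 149): 111100111101
Gen 4 (rule 18): 000011000000
Gen 5 (rule 60): 000010100000
Gen 6 (rule 149): 111010111111
Gen 7 (rule 18): 000000000000
Gen 8 (rule 60): 000000000000
Gen 9 (rule 149): 111111111111
Gen 10 (rule 18): 000000000000
Gen 11 (rule 60): 000000000000
Gen 12 (rule 149): 111111111111
Gen 13 (rule 18): 000000000000
Gen 14 (rule 60): 000000000000
Gen 15 (rule 149): 111111111111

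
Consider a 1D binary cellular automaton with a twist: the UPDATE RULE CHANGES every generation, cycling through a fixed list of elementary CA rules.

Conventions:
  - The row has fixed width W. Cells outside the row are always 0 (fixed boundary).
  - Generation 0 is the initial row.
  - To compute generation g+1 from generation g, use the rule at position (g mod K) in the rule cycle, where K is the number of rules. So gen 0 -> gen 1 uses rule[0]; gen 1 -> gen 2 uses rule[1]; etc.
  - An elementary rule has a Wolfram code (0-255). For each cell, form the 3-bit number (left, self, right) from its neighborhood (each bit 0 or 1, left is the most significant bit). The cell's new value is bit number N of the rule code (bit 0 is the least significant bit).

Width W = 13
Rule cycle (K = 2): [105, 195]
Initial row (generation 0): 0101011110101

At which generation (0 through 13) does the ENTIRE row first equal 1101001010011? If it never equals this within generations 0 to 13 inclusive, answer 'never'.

Answer: 3

Derivation:
Gen 0: 0101011110101
Gen 1 (rule 105): 0010110011010
Gen 2 (rule 195): 1100010101000
Gen 3 (rule 105): 1101001010011
Gen 4 (rule 195): 0100010000101
Gen 5 (rule 105): 0001000110010
Gen 6 (rule 195): 1110011010100
Gen 7 (rule 105): 1010011101001
Gen 8 (rule 195): 0000101100010
Gen 9 (rule 105): 1110011101000
Gen 10 (rule 195): 0110101100011
Gen 11 (rule 105): 0111011101011
Gen 12 (rule 195): 1011001100001
Gen 13 (rule 105): 0111001101100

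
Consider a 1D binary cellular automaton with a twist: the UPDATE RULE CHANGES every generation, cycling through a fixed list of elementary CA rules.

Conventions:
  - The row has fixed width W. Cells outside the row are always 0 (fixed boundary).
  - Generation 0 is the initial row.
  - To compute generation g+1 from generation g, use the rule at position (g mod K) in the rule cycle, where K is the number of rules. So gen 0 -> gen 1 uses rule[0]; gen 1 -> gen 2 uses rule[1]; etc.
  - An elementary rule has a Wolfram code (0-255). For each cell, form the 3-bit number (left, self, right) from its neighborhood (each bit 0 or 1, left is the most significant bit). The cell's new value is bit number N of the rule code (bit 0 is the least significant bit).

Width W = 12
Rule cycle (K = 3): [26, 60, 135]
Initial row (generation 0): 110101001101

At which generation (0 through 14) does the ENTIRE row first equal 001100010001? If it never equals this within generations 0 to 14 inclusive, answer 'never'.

Answer: 10

Derivation:
Gen 0: 110101001101
Gen 1 (rule 26): 100000111000
Gen 2 (rule 60): 110000100100
Gen 3 (rule 135): 000111101101
Gen 4 (rule 26): 001100001000
Gen 5 (rule 60): 001010001100
Gen 6 (rule 135): 111010110001
Gen 7 (rule 26): 100000101010
Gen 8 (rule 60): 110000111111
Gen 9 (rule 135): 000111011110
Gen 10 (rule 26): 001100010001
Gen 11 (rule 60): 001010011001
Gen 12 (rule 135): 111010100011
Gen 13 (rule 26): 100000010110
Gen 14 (rule 60): 110000011101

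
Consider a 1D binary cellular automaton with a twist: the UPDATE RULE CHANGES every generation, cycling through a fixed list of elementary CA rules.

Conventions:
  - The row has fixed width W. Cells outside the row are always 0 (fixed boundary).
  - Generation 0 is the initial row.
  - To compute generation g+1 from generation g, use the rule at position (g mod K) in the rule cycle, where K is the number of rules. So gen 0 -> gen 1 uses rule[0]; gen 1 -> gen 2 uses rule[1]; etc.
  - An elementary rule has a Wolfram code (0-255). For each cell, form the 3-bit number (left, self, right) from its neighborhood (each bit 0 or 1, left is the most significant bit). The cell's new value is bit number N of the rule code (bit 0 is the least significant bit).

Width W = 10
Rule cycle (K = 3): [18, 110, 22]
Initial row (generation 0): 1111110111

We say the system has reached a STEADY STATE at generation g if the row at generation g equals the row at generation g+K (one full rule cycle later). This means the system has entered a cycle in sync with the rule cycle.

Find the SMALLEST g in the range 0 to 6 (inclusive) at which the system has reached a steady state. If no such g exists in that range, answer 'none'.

Answer: 1

Derivation:
Gen 0: 1111110111
Gen 1 (rule 18): 0000000000
Gen 2 (rule 110): 0000000000
Gen 3 (rule 22): 0000000000
Gen 4 (rule 18): 0000000000
Gen 5 (rule 110): 0000000000
Gen 6 (rule 22): 0000000000
Gen 7 (rule 18): 0000000000
Gen 8 (rule 110): 0000000000
Gen 9 (rule 22): 0000000000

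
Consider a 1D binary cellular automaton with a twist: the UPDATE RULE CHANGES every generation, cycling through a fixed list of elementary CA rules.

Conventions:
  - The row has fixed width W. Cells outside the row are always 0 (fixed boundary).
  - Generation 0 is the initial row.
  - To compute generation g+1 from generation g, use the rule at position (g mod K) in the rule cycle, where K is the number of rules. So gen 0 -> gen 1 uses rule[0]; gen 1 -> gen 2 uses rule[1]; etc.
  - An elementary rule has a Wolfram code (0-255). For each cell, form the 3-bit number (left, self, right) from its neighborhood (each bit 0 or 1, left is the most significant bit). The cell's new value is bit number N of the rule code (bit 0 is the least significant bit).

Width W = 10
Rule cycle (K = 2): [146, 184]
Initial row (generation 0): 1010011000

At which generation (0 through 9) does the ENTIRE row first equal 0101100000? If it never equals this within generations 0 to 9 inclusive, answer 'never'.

Gen 0: 1010011000
Gen 1 (rule 146): 0001100100
Gen 2 (rule 184): 0001010010
Gen 3 (rule 146): 0010001101
Gen 4 (rule 184): 0001001010
Gen 5 (rule 146): 0010110001
Gen 6 (rule 184): 0001101000
Gen 7 (rule 146): 0010000100
Gen 8 (rule 184): 0001000010
Gen 9 (rule 146): 0010100101

Answer: never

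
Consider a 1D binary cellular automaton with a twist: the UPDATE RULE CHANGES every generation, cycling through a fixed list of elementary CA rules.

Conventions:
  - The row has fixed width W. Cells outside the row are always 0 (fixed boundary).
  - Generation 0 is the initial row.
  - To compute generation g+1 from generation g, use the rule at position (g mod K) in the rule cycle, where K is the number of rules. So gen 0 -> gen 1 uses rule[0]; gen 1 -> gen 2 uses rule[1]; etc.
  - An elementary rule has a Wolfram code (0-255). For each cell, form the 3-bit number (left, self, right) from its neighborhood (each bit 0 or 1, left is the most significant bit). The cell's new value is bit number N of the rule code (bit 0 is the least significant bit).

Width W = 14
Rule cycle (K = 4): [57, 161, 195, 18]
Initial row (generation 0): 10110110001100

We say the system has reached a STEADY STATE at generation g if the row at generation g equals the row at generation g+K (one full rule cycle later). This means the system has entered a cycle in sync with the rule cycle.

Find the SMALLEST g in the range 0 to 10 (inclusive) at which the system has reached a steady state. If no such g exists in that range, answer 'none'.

Gen 0: 10110110001100
Gen 1 (rule 57): 01101101101011
Gen 2 (rule 161): 00010010010100
Gen 3 (rule 195): 11100100100001
Gen 4 (rule 18): 00011011010010
Gen 5 (rule 57): 11010110101001
Gen 6 (rule 161): 00101001010000
Gen 7 (rule 195): 11000010000111
Gen 8 (rule 18): 00100101001000
Gen 9 (rule 57): 10010010100111
Gen 10 (rule 161): 00000001000010
Gen 11 (rule 195): 11111110011100
Gen 12 (rule 18): 00000001100010
Gen 13 (rule 57): 11111101011001
Gen 14 (rule 161): 01111010100000

Answer: none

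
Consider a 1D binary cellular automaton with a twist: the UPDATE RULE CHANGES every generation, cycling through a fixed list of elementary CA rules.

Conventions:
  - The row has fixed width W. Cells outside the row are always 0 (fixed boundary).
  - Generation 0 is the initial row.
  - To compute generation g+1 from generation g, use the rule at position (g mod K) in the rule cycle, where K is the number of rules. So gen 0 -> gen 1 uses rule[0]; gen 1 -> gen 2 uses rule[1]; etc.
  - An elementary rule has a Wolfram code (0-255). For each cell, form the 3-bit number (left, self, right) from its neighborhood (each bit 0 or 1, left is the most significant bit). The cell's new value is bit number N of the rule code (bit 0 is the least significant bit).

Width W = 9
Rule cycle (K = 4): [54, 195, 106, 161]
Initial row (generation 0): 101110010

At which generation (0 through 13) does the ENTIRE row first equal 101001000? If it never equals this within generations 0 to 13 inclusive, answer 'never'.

Gen 0: 101110010
Gen 1 (rule 54): 110001111
Gen 2 (rule 195): 010110111
Gen 3 (rule 106): 101111101
Gen 4 (rule 161): 010111010
Gen 5 (rule 54): 111000111
Gen 6 (rule 195): 011011011
Gen 7 (rule 106): 111111111
Gen 8 (rule 161): 011111110
Gen 9 (rule 54): 100000001
Gen 10 (rule 195): 001111110
Gen 11 (rule 106): 011000010
Gen 12 (rule 161): 000011000
Gen 13 (rule 54): 000100100

Answer: never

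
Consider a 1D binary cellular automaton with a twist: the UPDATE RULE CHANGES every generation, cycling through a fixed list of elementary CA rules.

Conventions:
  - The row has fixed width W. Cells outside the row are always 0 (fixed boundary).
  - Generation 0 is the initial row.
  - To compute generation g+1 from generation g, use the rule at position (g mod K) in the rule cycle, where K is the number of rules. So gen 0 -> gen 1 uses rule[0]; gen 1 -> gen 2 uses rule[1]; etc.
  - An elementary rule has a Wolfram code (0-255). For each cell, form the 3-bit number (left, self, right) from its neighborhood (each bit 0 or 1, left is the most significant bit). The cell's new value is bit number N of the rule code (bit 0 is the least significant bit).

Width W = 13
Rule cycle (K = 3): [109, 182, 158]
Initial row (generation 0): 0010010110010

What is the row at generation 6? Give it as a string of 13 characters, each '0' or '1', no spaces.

Answer: 1111111111110

Derivation:
Gen 0: 0010010110010
Gen 1 (rule 109): 1010011110010
Gen 2 (rule 182): 1111101101111
Gen 3 (rule 158): 1111001001110
Gen 4 (rule 109): 1001001001010
Gen 5 (rule 182): 1111111111111
Gen 6 (rule 158): 1111111111110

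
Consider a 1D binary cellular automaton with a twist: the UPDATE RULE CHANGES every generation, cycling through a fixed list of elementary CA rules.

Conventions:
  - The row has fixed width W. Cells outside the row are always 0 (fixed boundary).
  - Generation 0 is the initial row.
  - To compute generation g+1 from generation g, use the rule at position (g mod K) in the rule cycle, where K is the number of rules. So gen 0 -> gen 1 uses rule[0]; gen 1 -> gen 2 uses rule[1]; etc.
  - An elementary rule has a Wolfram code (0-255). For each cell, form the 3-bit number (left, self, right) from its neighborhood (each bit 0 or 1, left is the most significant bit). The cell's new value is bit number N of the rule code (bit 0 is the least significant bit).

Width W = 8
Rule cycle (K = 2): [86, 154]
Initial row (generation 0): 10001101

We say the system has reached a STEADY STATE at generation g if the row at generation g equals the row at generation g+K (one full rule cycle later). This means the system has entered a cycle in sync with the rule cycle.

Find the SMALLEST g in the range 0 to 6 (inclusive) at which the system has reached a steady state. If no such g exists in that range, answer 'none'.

Answer: none

Derivation:
Gen 0: 10001101
Gen 1 (rule 86): 11010101
Gen 2 (rule 154): 10000000
Gen 3 (rule 86): 11000000
Gen 4 (rule 154): 10100000
Gen 5 (rule 86): 10110000
Gen 6 (rule 154): 00101000
Gen 7 (rule 86): 01101100
Gen 8 (rule 154): 11001010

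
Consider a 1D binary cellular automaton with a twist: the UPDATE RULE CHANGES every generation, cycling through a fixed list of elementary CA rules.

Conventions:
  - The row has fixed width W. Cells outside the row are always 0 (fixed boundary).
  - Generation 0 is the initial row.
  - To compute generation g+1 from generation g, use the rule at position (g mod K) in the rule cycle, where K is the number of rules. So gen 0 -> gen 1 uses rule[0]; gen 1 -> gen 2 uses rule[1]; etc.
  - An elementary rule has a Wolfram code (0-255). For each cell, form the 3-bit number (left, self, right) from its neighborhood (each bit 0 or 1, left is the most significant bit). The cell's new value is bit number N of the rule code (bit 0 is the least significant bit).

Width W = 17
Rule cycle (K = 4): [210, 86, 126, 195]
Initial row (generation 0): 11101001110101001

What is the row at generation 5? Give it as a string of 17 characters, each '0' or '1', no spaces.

Answer: 10111011111111111

Derivation:
Gen 0: 11101001110101001
Gen 1 (rule 210): 01100110110000110
Gen 2 (rule 86): 10111010011001011
Gen 3 (rule 126): 11101111111111111
Gen 4 (rule 195): 01100111111111111
Gen 5 (rule 210): 10111011111111111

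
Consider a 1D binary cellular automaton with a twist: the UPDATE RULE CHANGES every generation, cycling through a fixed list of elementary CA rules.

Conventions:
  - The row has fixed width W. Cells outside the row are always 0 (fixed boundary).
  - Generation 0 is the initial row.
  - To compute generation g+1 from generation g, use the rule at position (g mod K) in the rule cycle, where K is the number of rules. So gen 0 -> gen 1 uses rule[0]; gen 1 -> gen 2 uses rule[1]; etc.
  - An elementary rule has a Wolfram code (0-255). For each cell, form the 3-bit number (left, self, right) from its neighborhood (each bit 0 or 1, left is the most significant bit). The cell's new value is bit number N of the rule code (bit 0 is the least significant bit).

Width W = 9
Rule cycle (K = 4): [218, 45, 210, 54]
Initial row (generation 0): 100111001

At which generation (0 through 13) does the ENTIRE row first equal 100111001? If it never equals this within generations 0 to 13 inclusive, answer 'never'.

Answer: 0

Derivation:
Gen 0: 100111001
Gen 1 (rule 218): 011111110
Gen 2 (rule 45): 010000000
Gen 3 (rule 210): 101000000
Gen 4 (rule 54): 111100000
Gen 5 (rule 218): 111110000
Gen 6 (rule 45): 100000111
Gen 7 (rule 210): 010001011
Gen 8 (rule 54): 111011100
Gen 9 (rule 218): 111011110
Gen 10 (rule 45): 100110000
Gen 11 (rule 210): 011011000
Gen 12 (rule 54): 100100100
Gen 13 (rule 218): 011011010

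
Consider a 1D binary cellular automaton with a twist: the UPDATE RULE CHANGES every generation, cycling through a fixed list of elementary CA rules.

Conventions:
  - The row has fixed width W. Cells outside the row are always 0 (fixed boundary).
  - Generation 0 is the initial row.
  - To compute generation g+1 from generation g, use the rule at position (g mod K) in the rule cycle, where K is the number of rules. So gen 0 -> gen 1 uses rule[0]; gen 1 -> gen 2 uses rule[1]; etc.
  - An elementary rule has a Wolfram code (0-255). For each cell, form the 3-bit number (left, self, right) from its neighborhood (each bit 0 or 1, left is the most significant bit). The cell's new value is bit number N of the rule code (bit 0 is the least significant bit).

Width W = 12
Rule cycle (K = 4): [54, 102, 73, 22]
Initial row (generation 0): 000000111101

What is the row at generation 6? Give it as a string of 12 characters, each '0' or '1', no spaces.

Answer: 000001101100

Derivation:
Gen 0: 000000111101
Gen 1 (rule 54): 000001000011
Gen 2 (rule 102): 000011000101
Gen 3 (rule 73): 111011010000
Gen 4 (rule 22): 000000011000
Gen 5 (rule 54): 000000100100
Gen 6 (rule 102): 000001101100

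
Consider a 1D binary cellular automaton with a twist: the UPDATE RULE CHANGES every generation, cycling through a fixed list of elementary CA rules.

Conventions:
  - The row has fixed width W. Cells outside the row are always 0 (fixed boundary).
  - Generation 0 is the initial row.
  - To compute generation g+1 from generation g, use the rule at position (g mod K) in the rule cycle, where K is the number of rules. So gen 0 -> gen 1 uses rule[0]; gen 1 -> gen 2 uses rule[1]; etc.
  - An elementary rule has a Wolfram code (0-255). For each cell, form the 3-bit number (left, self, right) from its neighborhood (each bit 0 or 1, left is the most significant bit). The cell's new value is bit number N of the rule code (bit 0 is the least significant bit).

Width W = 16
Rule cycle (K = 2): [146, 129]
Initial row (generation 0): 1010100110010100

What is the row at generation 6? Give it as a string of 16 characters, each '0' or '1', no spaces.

Answer: 1111000000001000

Derivation:
Gen 0: 1010100110010100
Gen 1 (rule 146): 0000011001100010
Gen 2 (rule 129): 1111000000001000
Gen 3 (rule 146): 0110100000010100
Gen 4 (rule 129): 0000001111000001
Gen 5 (rule 146): 0000010110100010
Gen 6 (rule 129): 1111000000001000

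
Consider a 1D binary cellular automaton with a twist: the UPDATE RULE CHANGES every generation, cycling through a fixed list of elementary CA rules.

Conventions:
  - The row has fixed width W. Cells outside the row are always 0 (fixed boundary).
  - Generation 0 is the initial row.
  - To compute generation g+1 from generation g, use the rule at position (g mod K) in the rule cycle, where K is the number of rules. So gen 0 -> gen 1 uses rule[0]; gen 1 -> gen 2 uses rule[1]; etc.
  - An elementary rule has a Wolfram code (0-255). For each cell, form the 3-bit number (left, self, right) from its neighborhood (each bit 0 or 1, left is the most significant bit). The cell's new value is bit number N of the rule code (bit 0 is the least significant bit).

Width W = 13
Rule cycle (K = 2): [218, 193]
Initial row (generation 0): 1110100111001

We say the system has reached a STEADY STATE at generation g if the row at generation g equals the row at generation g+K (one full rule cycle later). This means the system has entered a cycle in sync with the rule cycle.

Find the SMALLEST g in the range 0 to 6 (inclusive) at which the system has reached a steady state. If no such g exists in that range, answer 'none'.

Gen 0: 1110100111001
Gen 1 (rule 218): 1110011111110
Gen 2 (rule 193): 0110001111110
Gen 3 (rule 218): 1111011111111
Gen 4 (rule 193): 0111001111111
Gen 5 (rule 218): 1111111111111
Gen 6 (rule 193): 0111111111111
Gen 7 (rule 218): 1111111111111
Gen 8 (rule 193): 0111111111111

Answer: 5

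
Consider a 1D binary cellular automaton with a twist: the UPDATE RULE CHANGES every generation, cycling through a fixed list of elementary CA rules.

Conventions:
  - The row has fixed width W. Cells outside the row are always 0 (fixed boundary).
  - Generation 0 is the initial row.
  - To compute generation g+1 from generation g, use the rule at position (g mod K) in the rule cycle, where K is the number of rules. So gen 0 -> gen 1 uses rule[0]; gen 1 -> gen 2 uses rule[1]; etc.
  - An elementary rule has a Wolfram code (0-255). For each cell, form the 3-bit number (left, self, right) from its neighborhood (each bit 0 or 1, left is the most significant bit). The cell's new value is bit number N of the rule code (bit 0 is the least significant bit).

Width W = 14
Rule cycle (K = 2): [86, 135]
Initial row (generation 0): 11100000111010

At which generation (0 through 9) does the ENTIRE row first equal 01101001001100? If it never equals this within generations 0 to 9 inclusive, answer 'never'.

Gen 0: 11100000111010
Gen 1 (rule 86): 00110001001011
Gen 2 (rule 135): 11000111011000
Gen 3 (rule 86): 01101001001100
Gen 4 (rule 135): 10001011010001
Gen 5 (rule 86): 11011001011011
Gen 6 (rule 135): 00000011000000
Gen 7 (rule 86): 00000101100000
Gen 8 (rule 135): 11111100001111
Gen 9 (rule 86): 00000110010001

Answer: 3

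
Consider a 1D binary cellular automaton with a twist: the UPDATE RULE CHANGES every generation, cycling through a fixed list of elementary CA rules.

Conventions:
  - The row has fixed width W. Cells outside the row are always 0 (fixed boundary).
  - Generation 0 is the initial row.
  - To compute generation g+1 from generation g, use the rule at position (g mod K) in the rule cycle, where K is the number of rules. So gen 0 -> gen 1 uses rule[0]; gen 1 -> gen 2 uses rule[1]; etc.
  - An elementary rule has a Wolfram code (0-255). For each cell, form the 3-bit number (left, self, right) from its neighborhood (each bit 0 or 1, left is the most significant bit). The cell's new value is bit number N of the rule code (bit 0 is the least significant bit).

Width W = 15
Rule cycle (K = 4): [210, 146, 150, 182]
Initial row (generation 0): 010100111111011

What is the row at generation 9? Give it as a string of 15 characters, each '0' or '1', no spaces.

Answer: 010110110000111

Derivation:
Gen 0: 010100111111011
Gen 1 (rule 210): 100011011111001
Gen 2 (rule 146): 010100001110110
Gen 3 (rule 150): 110110010100001
Gen 4 (rule 182): 001001111110011
Gen 5 (rule 210): 010110111111101
Gen 6 (rule 146): 100000011111000
Gen 7 (rule 150): 110000101110100
Gen 8 (rule 182): 001001110101110
Gen 9 (rule 210): 010110110000111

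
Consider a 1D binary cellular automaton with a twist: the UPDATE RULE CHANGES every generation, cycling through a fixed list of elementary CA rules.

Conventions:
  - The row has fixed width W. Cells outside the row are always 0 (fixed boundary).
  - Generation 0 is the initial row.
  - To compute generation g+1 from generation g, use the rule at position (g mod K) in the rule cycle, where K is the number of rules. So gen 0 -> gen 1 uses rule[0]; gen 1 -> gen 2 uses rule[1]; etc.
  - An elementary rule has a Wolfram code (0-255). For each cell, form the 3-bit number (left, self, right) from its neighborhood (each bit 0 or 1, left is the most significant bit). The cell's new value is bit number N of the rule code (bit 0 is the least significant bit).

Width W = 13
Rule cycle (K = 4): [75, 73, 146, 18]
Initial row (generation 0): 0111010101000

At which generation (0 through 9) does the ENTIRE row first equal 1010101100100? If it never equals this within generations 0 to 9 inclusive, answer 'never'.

Answer: never

Derivation:
Gen 0: 0111010101000
Gen 1 (rule 75): 1101000000011
Gen 2 (rule 73): 1100011111011
Gen 3 (rule 146): 0010101110000
Gen 4 (rule 18): 0100000001000
Gen 5 (rule 75): 1001111110011
Gen 6 (rule 73): 0001000010011
Gen 7 (rule 146): 0010100101100
Gen 8 (rule 18): 0100011000010
Gen 9 (rule 75): 1001111011100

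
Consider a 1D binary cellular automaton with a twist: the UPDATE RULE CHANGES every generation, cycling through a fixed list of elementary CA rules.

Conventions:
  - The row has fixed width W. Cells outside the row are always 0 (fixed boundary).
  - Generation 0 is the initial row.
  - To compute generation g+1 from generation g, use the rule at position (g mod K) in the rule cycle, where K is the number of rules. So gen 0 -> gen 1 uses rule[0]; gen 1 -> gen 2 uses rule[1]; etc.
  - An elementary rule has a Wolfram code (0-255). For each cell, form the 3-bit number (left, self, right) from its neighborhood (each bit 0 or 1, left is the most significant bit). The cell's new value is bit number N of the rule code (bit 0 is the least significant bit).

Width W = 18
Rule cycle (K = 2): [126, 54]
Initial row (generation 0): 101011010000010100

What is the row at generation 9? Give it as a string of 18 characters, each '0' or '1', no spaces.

Gen 0: 101011010000010100
Gen 1 (rule 126): 111111111000111110
Gen 2 (rule 54): 000000000101000001
Gen 3 (rule 126): 000000001111100011
Gen 4 (rule 54): 000000010000010100
Gen 5 (rule 126): 000000111000111110
Gen 6 (rule 54): 000001000101000001
Gen 7 (rule 126): 000011101111100011
Gen 8 (rule 54): 000100010000010100
Gen 9 (rule 126): 001110111000111110

Answer: 001110111000111110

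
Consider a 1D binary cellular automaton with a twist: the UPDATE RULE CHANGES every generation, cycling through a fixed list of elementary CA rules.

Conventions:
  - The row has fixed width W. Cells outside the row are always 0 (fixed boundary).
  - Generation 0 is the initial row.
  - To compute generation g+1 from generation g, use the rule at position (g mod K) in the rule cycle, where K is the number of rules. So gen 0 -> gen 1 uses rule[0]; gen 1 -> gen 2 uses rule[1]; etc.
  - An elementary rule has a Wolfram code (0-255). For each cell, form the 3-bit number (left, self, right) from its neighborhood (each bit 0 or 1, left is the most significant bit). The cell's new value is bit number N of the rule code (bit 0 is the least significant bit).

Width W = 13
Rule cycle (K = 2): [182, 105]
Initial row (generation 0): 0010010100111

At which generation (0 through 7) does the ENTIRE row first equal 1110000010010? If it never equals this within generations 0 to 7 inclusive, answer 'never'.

Answer: 3

Derivation:
Gen 0: 0010010100111
Gen 1 (rule 182): 0111111111010
Gen 2 (rule 105): 0100000001100
Gen 3 (rule 182): 1110000010010
Gen 4 (rule 105): 1010111000000
Gen 5 (rule 182): 1111010100000
Gen 6 (rule 105): 1001101001111
Gen 7 (rule 182): 1110011110110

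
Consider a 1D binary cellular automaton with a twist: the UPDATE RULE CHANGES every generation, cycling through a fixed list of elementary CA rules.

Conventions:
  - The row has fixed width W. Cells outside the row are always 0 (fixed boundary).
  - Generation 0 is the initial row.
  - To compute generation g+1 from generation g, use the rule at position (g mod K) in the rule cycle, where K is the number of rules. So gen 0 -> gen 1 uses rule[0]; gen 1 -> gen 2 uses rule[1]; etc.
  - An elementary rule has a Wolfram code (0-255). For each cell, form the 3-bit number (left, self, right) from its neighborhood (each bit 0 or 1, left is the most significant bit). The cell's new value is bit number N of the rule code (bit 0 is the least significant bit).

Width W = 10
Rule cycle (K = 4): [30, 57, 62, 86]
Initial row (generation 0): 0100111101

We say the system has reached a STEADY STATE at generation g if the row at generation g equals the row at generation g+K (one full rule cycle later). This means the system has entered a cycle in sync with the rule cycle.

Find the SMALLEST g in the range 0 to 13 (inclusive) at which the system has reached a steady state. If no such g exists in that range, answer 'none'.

Answer: none

Derivation:
Gen 0: 0100111101
Gen 1 (rule 30): 1111100001
Gen 2 (rule 57): 1000011100
Gen 3 (rule 62): 1100110010
Gen 4 (rule 86): 0111011111
Gen 5 (rule 30): 1100010000
Gen 6 (rule 57): 1011001111
Gen 7 (rule 62): 1110111000
Gen 8 (rule 86): 0010001100
Gen 9 (rule 30): 0111011010
Gen 10 (rule 57): 0100110101
Gen 11 (rule 62): 1111101111
Gen 12 (rule 86): 0000100001
Gen 13 (rule 30): 0001110011
Gen 14 (rule 57): 1101001010
Gen 15 (rule 62): 1011111111
Gen 16 (rule 86): 1000000001
Gen 17 (rule 30): 1100000011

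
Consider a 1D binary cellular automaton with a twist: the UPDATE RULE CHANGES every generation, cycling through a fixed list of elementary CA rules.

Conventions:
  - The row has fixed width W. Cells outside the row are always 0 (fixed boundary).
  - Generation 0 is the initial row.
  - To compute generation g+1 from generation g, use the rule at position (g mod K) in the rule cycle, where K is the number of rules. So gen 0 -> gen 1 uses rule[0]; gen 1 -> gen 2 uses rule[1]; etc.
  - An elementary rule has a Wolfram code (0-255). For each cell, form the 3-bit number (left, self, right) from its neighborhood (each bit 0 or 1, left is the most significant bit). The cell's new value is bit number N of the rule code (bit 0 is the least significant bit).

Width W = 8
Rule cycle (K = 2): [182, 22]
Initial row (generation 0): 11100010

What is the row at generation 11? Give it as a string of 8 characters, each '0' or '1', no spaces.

Gen 0: 11100010
Gen 1 (rule 182): 01010111
Gen 2 (rule 22): 11010000
Gen 3 (rule 182): 00111000
Gen 4 (rule 22): 01000100
Gen 5 (rule 182): 11101110
Gen 6 (rule 22): 00000001
Gen 7 (rule 182): 00000011
Gen 8 (rule 22): 00000100
Gen 9 (rule 182): 00001110
Gen 10 (rule 22): 00010001
Gen 11 (rule 182): 00111011

Answer: 00111011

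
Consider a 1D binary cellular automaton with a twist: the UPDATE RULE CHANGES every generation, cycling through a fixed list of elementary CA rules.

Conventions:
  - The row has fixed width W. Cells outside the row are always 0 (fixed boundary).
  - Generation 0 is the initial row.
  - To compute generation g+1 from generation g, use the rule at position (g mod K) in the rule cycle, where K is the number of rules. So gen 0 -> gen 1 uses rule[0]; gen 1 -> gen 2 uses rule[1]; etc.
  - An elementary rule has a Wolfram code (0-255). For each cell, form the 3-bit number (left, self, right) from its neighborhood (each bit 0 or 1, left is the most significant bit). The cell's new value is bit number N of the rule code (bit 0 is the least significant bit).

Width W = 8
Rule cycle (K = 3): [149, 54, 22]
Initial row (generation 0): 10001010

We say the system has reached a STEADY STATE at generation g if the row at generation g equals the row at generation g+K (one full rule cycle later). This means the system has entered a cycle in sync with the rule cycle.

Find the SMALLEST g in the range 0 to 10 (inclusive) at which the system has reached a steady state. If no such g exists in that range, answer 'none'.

Answer: 9

Derivation:
Gen 0: 10001010
Gen 1 (rule 149): 11101011
Gen 2 (rule 54): 00011100
Gen 3 (rule 22): 00100010
Gen 4 (rule 149): 10111011
Gen 5 (rule 54): 11000100
Gen 6 (rule 22): 00101110
Gen 7 (rule 149): 10100101
Gen 8 (rule 54): 11111111
Gen 9 (rule 22): 00000000
Gen 10 (rule 149): 11111111
Gen 11 (rule 54): 00000000
Gen 12 (rule 22): 00000000
Gen 13 (rule 149): 11111111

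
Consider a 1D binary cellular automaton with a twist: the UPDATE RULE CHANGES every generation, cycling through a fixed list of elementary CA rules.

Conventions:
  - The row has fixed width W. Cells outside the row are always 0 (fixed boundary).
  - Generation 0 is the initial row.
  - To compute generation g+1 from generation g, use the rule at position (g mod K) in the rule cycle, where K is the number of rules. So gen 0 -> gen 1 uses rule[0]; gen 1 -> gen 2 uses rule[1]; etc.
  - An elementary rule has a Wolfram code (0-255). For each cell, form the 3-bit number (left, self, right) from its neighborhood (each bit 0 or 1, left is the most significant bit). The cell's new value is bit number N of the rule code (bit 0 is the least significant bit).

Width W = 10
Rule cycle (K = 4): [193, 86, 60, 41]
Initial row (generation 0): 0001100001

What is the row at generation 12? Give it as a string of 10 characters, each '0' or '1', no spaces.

Answer: 0100010000

Derivation:
Gen 0: 0001100001
Gen 1 (rule 193): 1100101100
Gen 2 (rule 86): 0111100110
Gen 3 (rule 60): 0100010101
Gen 4 (rule 41): 0001001010
Gen 5 (rule 193): 1100000000
Gen 6 (rule 86): 0110000000
Gen 7 (rule 60): 0101000000
Gen 8 (rule 41): 0010011111
Gen 9 (rule 193): 1000001111
Gen 10 (rule 86): 1100010001
Gen 11 (rule 60): 1010011001
Gen 12 (rule 41): 0100010000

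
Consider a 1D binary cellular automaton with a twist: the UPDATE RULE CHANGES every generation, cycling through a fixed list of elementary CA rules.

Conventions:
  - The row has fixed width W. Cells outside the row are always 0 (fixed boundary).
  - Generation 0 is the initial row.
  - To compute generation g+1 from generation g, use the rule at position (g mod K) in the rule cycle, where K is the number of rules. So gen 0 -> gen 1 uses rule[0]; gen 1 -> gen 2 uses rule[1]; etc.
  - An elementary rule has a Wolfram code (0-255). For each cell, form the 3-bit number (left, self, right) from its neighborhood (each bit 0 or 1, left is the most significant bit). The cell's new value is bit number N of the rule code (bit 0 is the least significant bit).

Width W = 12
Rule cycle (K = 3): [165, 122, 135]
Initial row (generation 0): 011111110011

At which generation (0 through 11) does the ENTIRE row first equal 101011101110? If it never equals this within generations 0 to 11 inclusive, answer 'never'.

Gen 0: 011111110011
Gen 1 (rule 165): 001111100000
Gen 2 (rule 122): 011000110000
Gen 3 (rule 135): 100011000111
Gen 4 (rule 165): 101000010010
Gen 5 (rule 122): 010100101101
Gen 6 (rule 135): 110101100001
Gen 7 (rule 165): 001110001101
Gen 8 (rule 122): 011011011110
Gen 9 (rule 135): 100000001100
Gen 10 (rule 165): 101111100001
Gen 11 (rule 122): 011000110010

Answer: never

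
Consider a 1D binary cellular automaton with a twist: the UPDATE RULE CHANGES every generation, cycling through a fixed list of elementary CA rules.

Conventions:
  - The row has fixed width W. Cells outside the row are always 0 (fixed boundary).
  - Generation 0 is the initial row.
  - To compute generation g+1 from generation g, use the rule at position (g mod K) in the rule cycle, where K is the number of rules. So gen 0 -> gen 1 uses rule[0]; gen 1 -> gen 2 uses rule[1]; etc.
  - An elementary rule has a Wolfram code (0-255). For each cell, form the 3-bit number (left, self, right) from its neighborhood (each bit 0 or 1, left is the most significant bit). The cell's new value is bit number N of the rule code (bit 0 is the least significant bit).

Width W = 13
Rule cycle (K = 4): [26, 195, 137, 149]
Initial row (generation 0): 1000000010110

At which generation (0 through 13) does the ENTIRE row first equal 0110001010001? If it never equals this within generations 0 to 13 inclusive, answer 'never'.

Answer: never

Derivation:
Gen 0: 1000000010110
Gen 1 (rule 26): 0100000100101
Gen 2 (rule 195): 1001111001000
Gen 3 (rule 137): 0001110000011
Gen 4 (rule 149): 1100101111000
Gen 5 (rule 26): 1011001000100
Gen 6 (rule 195): 0001010011001
Gen 7 (rule 137): 1100000010000
Gen 8 (rule 149): 0011111011111
Gen 9 (rule 26): 0110000010000
Gen 10 (rule 195): 1010111100111
Gen 11 (rule 137): 0000111000110
Gen 12 (rule 149): 1110010110001
Gen 13 (rule 26): 1001100101010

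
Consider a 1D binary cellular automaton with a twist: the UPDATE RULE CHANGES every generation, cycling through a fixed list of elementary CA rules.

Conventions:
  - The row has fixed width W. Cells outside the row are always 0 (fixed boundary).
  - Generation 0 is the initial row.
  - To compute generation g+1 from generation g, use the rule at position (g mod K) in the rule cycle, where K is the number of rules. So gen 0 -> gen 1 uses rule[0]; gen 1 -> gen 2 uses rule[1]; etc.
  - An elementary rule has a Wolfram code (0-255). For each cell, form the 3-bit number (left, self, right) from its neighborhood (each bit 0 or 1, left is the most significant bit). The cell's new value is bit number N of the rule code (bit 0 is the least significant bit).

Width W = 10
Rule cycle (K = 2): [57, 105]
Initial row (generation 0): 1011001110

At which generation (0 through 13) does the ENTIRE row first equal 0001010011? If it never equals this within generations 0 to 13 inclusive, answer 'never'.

Answer: never

Derivation:
Gen 0: 1011001110
Gen 1 (rule 57): 0110101001
Gen 2 (rule 105): 0111010000
Gen 3 (rule 57): 0100101111
Gen 4 (rule 105): 0000011001
Gen 5 (rule 57): 1111010100
Gen 6 (rule 105): 1001101001
Gen 7 (rule 57): 0101010100
Gen 8 (rule 105): 0010101001
Gen 9 (rule 57): 1001010100
Gen 10 (rule 105): 0000101001
Gen 11 (rule 57): 1110010100
Gen 12 (rule 105): 1010001001
Gen 13 (rule 57): 0101100100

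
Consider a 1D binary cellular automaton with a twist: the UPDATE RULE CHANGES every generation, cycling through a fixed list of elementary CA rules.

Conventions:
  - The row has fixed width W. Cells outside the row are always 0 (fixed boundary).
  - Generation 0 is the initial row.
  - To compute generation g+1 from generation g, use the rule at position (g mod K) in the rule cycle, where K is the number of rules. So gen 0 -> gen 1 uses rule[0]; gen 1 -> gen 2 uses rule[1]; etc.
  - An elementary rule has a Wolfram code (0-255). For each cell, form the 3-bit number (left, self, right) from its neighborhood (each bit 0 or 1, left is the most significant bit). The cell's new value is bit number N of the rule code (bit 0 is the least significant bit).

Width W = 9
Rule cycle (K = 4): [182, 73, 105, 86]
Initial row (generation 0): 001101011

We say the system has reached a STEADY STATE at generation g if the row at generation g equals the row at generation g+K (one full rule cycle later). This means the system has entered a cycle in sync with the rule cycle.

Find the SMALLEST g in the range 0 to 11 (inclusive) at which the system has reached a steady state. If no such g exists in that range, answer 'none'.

Answer: none

Derivation:
Gen 0: 001101011
Gen 1 (rule 182): 010011100
Gen 2 (rule 73): 000010101
Gen 3 (rule 105): 111001010
Gen 4 (rule 86): 001111011
Gen 5 (rule 182): 010110100
Gen 6 (rule 73): 000110001
Gen 7 (rule 105): 110110100
Gen 8 (rule 86): 010010110
Gen 9 (rule 182): 111111001
Gen 10 (rule 73): 100001000
Gen 11 (rule 105): 001100011
Gen 12 (rule 86): 010110101
Gen 13 (rule 182): 111001111
Gen 14 (rule 73): 101001001
Gen 15 (rule 105): 010000000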